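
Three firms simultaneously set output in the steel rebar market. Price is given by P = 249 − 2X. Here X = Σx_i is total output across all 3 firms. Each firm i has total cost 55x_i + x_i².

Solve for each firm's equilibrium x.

A representative firm's profit is π_i = x_i(249 − 2X) − 55x_i − x_i², with X = x_i + Σ_{j≠i} x_j.
First-order condition: 194 − 6x_i − 2Σ_{j≠i} x_j = 0.
In a symmetric equilibrium every firm chooses the same x, so Σ_{j≠i} x_j = 2x. The condition becomes 194 − 10x = 0, giving x = 194/10 = 19.4.

19.4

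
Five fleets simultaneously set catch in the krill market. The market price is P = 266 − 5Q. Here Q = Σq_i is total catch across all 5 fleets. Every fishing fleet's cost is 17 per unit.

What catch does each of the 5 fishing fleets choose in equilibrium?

A representative fishing fleet's profit is π_i = q_i(266 − 5Q) − 17q_i, with Q = q_i + Σ_{j≠i} q_j.
First-order condition: 249 − 10q_i − 5Σ_{j≠i} q_j = 0.
With identical fishing fleets, set every q_j = q: then 249 − 10q − 20q = 0, i.e. q = 249/30 = 8.3.

8.3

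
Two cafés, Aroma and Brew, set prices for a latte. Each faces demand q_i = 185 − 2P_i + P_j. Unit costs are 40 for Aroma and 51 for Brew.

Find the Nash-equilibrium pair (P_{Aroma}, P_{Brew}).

Aroma's profit: π = (P_{Aroma} − 40)(185 − 2P_{Aroma} + P_{Brew}).
∂π/∂P_{Aroma} = 265 − 4P_{Aroma} + P_{Brew} = 0 ⇒ P_{Aroma} = 66.25 + 0.25P_{Brew}.
Similarly P_{Brew} = 71.75 + 0.25P_{Aroma}.
Solving the two reaction functions simultaneously: (1 − (0.25)(0.25))P_{Aroma} = 66.25 + 0.25·71.75, so 0.9375P_{Aroma} = 84.1875 and P_{Aroma} = 89.8.
Then P_{Brew} = 71.75 + 0.25·89.8 = 94.2.

89.8, 94.2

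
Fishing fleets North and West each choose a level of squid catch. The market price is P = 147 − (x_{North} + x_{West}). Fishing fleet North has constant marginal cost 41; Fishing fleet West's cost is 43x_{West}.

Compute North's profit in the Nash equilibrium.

Fishing fleet North's profit: π = x_{North}(147 − (x_{North} + x_{West})) − 41x_{North}.
∂π/∂x_{North} = 106 − 2x_{North} − x_{West} = 0, so x_{North} = 53 − 0.5x_{West}.
By the same steps for West: x_{West} = 52 − 0.5x_{North}.
Solving the two reaction functions simultaneously: (1 − (−0.5)(−0.5))x_{North} = 53 − 0.5·52, so 0.75x_{North} = 27 and x_{North} = 36.
Then x_{West} = 52 − 0.5·36 = 34.
Price P = 147 − 70 = 77.
North's profit: (77 − 41)·36 = 1296.

1296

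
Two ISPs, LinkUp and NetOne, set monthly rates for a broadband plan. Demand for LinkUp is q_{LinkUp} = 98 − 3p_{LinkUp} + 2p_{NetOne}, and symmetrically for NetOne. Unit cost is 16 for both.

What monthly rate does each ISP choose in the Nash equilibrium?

LinkUp's profit: π = (p_{LinkUp} − 16)(98 − 3p_{LinkUp} + 2p_{NetOne}).
∂π/∂p_{LinkUp} = 146 − 6p_{LinkUp} + 2p_{NetOne} = 0 ⇒ p_{LinkUp} = 73/3 + (1/3)p_{NetOne}.
The game is symmetric, so in equilibrium p_{NetOne} = p_{LinkUp}: the reaction function gives (2/3)p_{LinkUp} = 73/3, hence p_{LinkUp} = 36.5.

36.5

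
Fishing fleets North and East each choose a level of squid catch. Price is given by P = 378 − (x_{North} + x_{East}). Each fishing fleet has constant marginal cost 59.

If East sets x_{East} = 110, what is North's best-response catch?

Fishing fleet North's profit: π = x_{North}(378 − (x_{North} + x_{East})) − 59x_{North}.
∂π/∂x_{North} = 319 − 2x_{North} − x_{East} = 0, so x_{North} = 159.5 − 0.5x_{East}.
At x_{East} = 110: x_{North} = 159.5 − 0.5·110 = 104.5.

104.5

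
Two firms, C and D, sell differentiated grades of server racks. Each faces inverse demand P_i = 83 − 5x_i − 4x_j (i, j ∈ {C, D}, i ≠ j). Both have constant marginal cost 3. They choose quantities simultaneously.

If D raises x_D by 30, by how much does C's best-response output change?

Firm C's profit: π = x_C(83 − 5x_C − 4x_D) − 3x_C.
∂π/∂x_C = 80 − 10x_C − 4x_D = 0 ⇒ x_C = 8 − 0.4x_D.
The reaction-function slope is −0.4, so a 30-unit rise in x_D moves x_C by −0.4 × 30 = −12. C's best response falls — the actions are strategic substitutes.

-12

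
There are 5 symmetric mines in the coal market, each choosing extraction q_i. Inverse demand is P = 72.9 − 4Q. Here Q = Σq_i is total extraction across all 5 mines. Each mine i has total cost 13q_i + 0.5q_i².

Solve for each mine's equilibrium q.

A representative mine's profit is π_i = q_i(72.9 − 4Q) − 13q_i − 0.5q_i², with Q = q_i + Σ_{j≠i} q_j.
First-order condition: 59.9 − 9q_i − 4Σ_{j≠i} q_j = 0.
In a symmetric equilibrium every mine chooses the same q, so Σ_{j≠i} q_j = 4q. The condition becomes 59.9 − 25q = 0, giving q = 59.9/25 = 2.396.

2.396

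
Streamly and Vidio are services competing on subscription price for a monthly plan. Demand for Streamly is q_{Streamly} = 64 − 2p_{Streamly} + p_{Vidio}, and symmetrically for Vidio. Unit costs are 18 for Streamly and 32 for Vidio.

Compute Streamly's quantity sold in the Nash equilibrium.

Streamly's profit: π = (p_{Streamly} − 18)(64 − 2p_{Streamly} + p_{Vidio}).
∂π/∂p_{Streamly} = 100 − 4p_{Streamly} + p_{Vidio} = 0 ⇒ p_{Streamly} = 25 + 0.25p_{Vidio}.
Similarly p_{Vidio} = 32 + 0.25p_{Streamly}.
Substituting the second reaction function into the first: p_{Streamly} = 25 + 0.25(32 + 0.25p_{Streamly}), which gives 0.9375p_{Streamly} = 33 ⇒ p_{Streamly} = 35.2.
Then p_{Vidio} = 32 + 0.25·35.2 = 40.8.
q_{Streamly} = 64 − 2·35.2 + 40.8 = 34.4.

34.4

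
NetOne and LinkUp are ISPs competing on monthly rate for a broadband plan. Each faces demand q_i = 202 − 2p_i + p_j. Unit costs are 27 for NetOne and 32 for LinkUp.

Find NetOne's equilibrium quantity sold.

118

NetOne's profit: π = (p_{NetOne} − 27)(202 − 2p_{NetOne} + p_{LinkUp}).
∂π/∂p_{NetOne} = 256 − 4p_{NetOne} + p_{LinkUp} = 0 ⇒ p_{NetOne} = 64 + 0.25p_{LinkUp}.
Similarly p_{LinkUp} = 66.5 + 0.25p_{NetOne}.
Solving the two reaction functions simultaneously: (1 − (0.25)(0.25))p_{NetOne} = 64 + 0.25·66.5, so 0.9375p_{NetOne} = 80.625 and p_{NetOne} = 86.
Then p_{LinkUp} = 66.5 + 0.25·86 = 88.
q_{NetOne} = 202 − 2·86 + 88 = 118.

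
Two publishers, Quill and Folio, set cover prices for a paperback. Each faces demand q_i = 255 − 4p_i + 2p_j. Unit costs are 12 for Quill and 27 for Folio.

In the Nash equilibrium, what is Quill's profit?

6561

Quill's profit: π = (p_{Quill} − 12)(255 − 4p_{Quill} + 2p_{Folio}).
∂π/∂p_{Quill} = 303 − 8p_{Quill} + 2p_{Folio} = 0 ⇒ p_{Quill} = 37.875 + 0.25p_{Folio}.
Similarly p_{Folio} = 45.375 + 0.25p_{Quill}.
Substituting the second reaction function into the first: p_{Quill} = 37.875 + 0.25(45.375 + 0.25p_{Quill}), which gives 0.9375p_{Quill} = 1575/32 ⇒ p_{Quill} = 52.5.
Then p_{Folio} = 45.375 + 0.25·52.5 = 58.5.
q_{Quill} = 255 − 4·52.5 + 2·58.5 = 162.
Profit = (52.5 − 12)·162 = 6561.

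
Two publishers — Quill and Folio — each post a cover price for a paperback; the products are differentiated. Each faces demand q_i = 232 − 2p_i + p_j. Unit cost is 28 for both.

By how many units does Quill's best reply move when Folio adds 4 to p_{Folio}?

Quill's profit: π = (p_{Quill} − 28)(232 − 2p_{Quill} + p_{Folio}).
∂π/∂p_{Quill} = 288 − 4p_{Quill} + p_{Folio} = 0 ⇒ p_{Quill} = 72 + 0.25p_{Folio}.
The reaction-function slope is 0.25, so a 4-unit rise in p_{Folio} moves p_{Quill} by 0.25 × 4 = 1. Quill's best response rises — the actions are strategic complements.

1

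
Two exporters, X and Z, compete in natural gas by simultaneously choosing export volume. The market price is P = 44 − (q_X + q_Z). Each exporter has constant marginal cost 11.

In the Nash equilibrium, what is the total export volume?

22

Exporter X's profit: π = q_X(44 − (q_X + q_Z)) − 11q_X.
∂π/∂q_X = 33 − 2q_X − q_Z = 0, so q_X = 16.5 − 0.5q_Z.
The game is symmetric, so in equilibrium q_Z = q_X: the reaction function gives 1.5q_X = 16.5, hence q_X = 11.
Total export volume: 11 + 11 = 22.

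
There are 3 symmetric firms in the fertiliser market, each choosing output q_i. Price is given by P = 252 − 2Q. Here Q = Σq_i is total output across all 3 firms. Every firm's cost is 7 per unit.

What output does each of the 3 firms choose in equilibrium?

A representative firm's profit is π_i = q_i(252 − 2Q) − 7q_i, with Q = q_i + Σ_{j≠i} q_j.
First-order condition: 245 − 4q_i − 2Σ_{j≠i} q_j = 0.
Imposing symmetry (q_j = q for all j) turns Σ_{j≠i} q_j into 2q, so 245 = 8q and q = 30.625.

30.625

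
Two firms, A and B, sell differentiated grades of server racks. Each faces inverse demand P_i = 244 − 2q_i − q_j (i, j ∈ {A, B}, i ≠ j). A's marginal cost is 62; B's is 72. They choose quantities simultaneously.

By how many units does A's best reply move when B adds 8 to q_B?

-2

Firm A's profit: π = q_A(244 − 2q_A − q_B) − 62q_A.
∂π/∂q_A = 182 − 4q_A − q_B = 0 ⇒ q_A = 45.5 − 0.25q_B.
The reaction-function slope is −0.25, so an 8-unit rise in q_B moves q_A by −0.25 × 8 = −2. A's best response falls — the actions are strategic substitutes.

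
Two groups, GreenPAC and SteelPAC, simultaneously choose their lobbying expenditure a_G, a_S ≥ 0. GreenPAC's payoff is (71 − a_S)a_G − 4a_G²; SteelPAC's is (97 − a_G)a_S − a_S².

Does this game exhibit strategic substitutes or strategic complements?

strategic substitutes

Expanding GreenPAC's payoff: 71a_G − a_Sa_G − 4a_G².
∂π/∂a_G = 71 − a_S − 8a_G = 0, so a_G = 8.875 − 0.125a_S.
The best-response slope da_G/da_S = −0.125 < 0: the reaction function is downward-sloping, so the choices are strategic substitutes.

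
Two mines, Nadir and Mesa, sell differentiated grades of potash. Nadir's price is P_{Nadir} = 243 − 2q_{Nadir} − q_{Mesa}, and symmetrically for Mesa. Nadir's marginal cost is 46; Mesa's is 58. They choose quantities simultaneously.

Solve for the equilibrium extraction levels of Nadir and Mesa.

Mine Nadir's profit: π = q_{Nadir}(243 − 2q_{Nadir} − q_{Mesa}) − 46q_{Nadir}.
∂π/∂q_{Nadir} = 197 − 4q_{Nadir} − q_{Mesa} = 0 ⇒ q_{Nadir} = 49.25 − 0.25q_{Mesa}.
Similarly q_{Mesa} = 46.25 − 0.25q_{Nadir}.
Plugging q_{Mesa} into Nadir's best response: q_{Nadir} = 49.25 − 0.25(46.25 − 0.25q_{Nadir}) ⇒ 0.9375q_{Nadir} = 37.6875, so q_{Nadir} = 40.2.
Then q_{Mesa} = 46.25 − 0.25·40.2 = 36.2.

40.2, 36.2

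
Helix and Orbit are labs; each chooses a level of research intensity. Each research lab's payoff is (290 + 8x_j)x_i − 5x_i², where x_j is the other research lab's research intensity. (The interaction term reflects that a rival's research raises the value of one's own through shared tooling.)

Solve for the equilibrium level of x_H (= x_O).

Helix's payoff is (290 + 8x_O)x_H − 5x_H².
∂π/∂x_H = 290 + 8x_O − 10x_H = 0, so x_H = 29 + 0.8x_O.
Setting x_H = x_O in the reaction function: x_H = 29 + 0.8x_H, so x_H = 29 / 0.2 = 145.

145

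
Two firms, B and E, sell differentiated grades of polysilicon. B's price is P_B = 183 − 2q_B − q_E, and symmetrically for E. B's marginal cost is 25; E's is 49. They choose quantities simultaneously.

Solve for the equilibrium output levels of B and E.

Firm B's profit: π = q_B(183 − 2q_B − q_E) − 25q_B.
∂π/∂q_B = 158 − 4q_B − q_E = 0 ⇒ q_B = 39.5 − 0.25q_E.
Similarly q_E = 33.5 − 0.25q_B.
Solving the two reaction functions simultaneously: (1 − (−0.25)(−0.25))q_B = 39.5 − 0.25·33.5, so 0.9375q_B = 31.125 and q_B = 33.2.
Then q_E = 33.5 − 0.25·33.2 = 25.2.

33.2, 25.2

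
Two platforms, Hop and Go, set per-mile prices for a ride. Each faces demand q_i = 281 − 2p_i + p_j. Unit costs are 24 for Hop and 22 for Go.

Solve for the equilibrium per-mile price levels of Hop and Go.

Hop's profit: π = (p_{Hop} − 24)(281 − 2p_{Hop} + p_{Go}).
∂π/∂p_{Hop} = 329 − 4p_{Hop} + p_{Go} = 0 ⇒ p_{Hop} = 82.25 + 0.25p_{Go}.
Similarly p_{Go} = 81.25 + 0.25p_{Hop}.
Plugging p_{Go} into Hop's best response: p_{Hop} = 82.25 + 0.25(81.25 + 0.25p_{Hop}) ⇒ 0.9375p_{Hop} = 102.5625, so p_{Hop} = 109.4.
Then p_{Go} = 81.25 + 0.25·109.4 = 108.6.

109.4, 108.6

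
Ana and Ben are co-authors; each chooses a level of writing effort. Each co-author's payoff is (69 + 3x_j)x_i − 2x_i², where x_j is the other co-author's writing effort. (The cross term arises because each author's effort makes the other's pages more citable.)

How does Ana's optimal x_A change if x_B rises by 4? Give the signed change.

Ana's payoff is (69 + 3x_B)x_A − 2x_A².
∂π/∂x_A = 69 + 3x_B − 4x_A = 0, so x_A = 17.25 + 0.75x_B.
The reaction-function slope is 0.75, so a 4-unit rise in x_B moves x_A by 0.75 × 4 = 3. Ana's best response rises — the actions are strategic complements.

3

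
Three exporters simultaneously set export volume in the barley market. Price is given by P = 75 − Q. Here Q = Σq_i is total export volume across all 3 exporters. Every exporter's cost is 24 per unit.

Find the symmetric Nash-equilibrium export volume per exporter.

A representative exporter's profit is π_i = q_i(75 − Q) − 24q_i, with Q = q_i + Σ_{j≠i} q_j.
First-order condition: 51 − 2q_i − Σ_{j≠i} q_j = 0.
With identical exporters, set every q_j = q: then 51 − 2q − 2q = 0, i.e. q = 51/4 = 12.75.

12.75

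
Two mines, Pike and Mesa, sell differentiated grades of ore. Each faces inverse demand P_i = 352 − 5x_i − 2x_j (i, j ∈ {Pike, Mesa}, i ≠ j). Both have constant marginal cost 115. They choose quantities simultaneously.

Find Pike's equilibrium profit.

Mine Pike's profit: π = x_{Pike}(352 − 5x_{Pike} − 2x_{Mesa}) − 115x_{Pike}.
∂π/∂x_{Pike} = 237 − 10x_{Pike} − 2x_{Mesa} = 0 ⇒ x_{Pike} = 23.7 − 0.2x_{Mesa}.
By symmetry x_{Mesa} = x_{Pike}; substituting into the reaction function, 1.2x_{Pike} = 23.7 and x_{Pike} = 19.75.
P_{Pike} = 352 − 5·19.75 − 2·19.75 = 213.75.
Profit = (213.75 − 115)·19.75 = 1950.3125.

1950.3125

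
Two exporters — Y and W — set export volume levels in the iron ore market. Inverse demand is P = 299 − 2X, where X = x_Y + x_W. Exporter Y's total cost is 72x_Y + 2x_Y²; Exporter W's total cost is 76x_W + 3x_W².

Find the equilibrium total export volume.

Exporter Y's profit: π = x_Y(299 − 2(x_Y + x_W)) − 72x_Y − 2x_Y².
∂π/∂x_Y = 227 − 8x_Y − 2x_W = 0, so x_Y = 28.375 − 0.25x_W.
For W: ∂π/∂x_W = 223 − 10x_W − 2x_Y = 0 ⇒ x_W = 22.3 − 0.2x_Y.
Solving the two reaction functions simultaneously: (1 − (−0.25)(−0.2))x_Y = 28.375 − 0.25·22.3, so 0.95x_Y = 22.8 and x_Y = 24.
Then x_W = 22.3 − 0.2·24 = 17.5.
Total export volume: 24 + 17.5 = 41.5.

41.5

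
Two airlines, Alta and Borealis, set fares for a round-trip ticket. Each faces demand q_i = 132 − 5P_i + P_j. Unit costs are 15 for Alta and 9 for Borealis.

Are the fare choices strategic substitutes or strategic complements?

strategic complements

Alta's profit: π = (P_{Alta} − 15)(132 − 5P_{Alta} + P_{Borealis}).
∂π/∂P_{Alta} = 207 − 10P_{Alta} + P_{Borealis} = 0 ⇒ P_{Alta} = 20.7 + 0.1P_{Borealis}.
The best-response slope dP_{Alta}/dP_{Borealis} = 0.1 > 0: the reaction function is upward-sloping, so the choices are strategic complements.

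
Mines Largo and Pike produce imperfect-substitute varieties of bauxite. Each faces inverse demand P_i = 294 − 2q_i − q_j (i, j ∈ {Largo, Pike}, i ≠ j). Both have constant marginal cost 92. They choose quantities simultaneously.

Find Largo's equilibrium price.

Mine Largo's profit: π = q_{Largo}(294 − 2q_{Largo} − q_{Pike}) − 92q_{Largo}.
∂π/∂q_{Largo} = 202 − 4q_{Largo} − q_{Pike} = 0 ⇒ q_{Largo} = 50.5 − 0.25q_{Pike}.
Setting q_{Largo} = q_{Pike} in the reaction function: q_{Largo} = 50.5 − 0.25q_{Largo}, so q_{Largo} = 50.5 / 1.25 = 40.4.
P_{Largo} = 294 − 2·40.4 − 40.4 = 172.8.

172.8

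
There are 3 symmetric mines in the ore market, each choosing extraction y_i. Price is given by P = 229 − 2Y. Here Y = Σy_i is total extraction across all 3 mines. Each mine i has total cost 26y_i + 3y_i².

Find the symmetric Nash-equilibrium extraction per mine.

A representative mine's profit is π_i = y_i(229 − 2Y) − 26y_i − 3y_i², with Y = y_i + Σ_{j≠i} y_j.
First-order condition: 203 − 10y_i − 2Σ_{j≠i} y_j = 0.
In a symmetric equilibrium every mine chooses the same y, so Σ_{j≠i} y_j = 2y. The condition becomes 203 − 14y = 0, giving y = 203/14 = 14.5.

14.5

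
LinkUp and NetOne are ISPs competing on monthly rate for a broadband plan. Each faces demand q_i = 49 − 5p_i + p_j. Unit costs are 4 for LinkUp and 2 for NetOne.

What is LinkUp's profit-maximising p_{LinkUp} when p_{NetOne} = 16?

LinkUp's profit: π = (p_{LinkUp} − 4)(49 − 5p_{LinkUp} + p_{NetOne}).
∂π/∂p_{LinkUp} = 69 − 10p_{LinkUp} + p_{NetOne} = 0 ⇒ p_{LinkUp} = 6.9 + 0.1p_{NetOne}.
At p_{NetOne} = 16: p_{LinkUp} = 6.9 + 0.1·16 = 8.5.

8.5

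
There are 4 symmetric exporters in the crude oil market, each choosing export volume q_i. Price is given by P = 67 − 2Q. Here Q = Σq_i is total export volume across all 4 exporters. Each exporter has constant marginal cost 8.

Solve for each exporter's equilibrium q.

5.9

A representative exporter's profit is π_i = q_i(67 − 2Q) − 8q_i, with Q = q_i + Σ_{j≠i} q_j.
First-order condition: 59 − 4q_i − 2Σ_{j≠i} q_j = 0.
Imposing symmetry (q_j = q for all j) turns Σ_{j≠i} q_j into 3q, so 59 = 10q and q = 5.9.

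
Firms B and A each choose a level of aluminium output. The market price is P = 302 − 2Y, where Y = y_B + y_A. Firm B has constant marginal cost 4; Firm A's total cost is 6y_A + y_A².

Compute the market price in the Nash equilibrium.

123.6

Firm B's profit: π = y_B(302 − 2(y_B + y_A)) − 4y_B.
∂π/∂y_B = 298 − 4y_B − 2y_A = 0, so y_B = 74.5 − 0.5y_A.
For A: ∂π/∂y_A = 296 − 6y_A − 2y_B = 0 ⇒ y_A = 148/3 − (1/3)y_B.
Substituting the second reaction function into the first: y_B = 74.5 − 0.5(148/3 − (1/3)y_B), which gives (5/6)y_B = 299/6 ⇒ y_B = 59.8.
Then y_A = 148/3 − (1/3)·59.8 = 29.4.
Equilibrium price: P = 302 − 2·89.2 = 123.6.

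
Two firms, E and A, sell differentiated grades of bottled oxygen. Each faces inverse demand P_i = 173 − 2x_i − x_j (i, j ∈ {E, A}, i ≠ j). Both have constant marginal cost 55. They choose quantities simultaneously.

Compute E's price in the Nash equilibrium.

Firm E's profit: π = x_E(173 − 2x_E − x_A) − 55x_E.
∂π/∂x_E = 118 − 4x_E − x_A = 0 ⇒ x_E = 29.5 − 0.25x_A.
The game is symmetric, so in equilibrium x_A = x_E: the reaction function gives 1.25x_E = 29.5, hence x_E = 23.6.
P_E = 173 − 2·23.6 − 23.6 = 102.2.

102.2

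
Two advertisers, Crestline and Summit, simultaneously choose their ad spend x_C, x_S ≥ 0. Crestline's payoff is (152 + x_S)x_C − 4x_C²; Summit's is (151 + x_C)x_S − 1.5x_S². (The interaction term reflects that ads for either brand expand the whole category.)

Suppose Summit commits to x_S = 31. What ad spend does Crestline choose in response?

22.875

Expanding Crestline's payoff: 152x_C + x_Sx_C − 4x_C².
∂π/∂x_C = 152 + x_S − 8x_C = 0, so x_C = 19 + 0.125x_S.
At x_S = 31: x_C = 19 + 0.125·31 = 22.875.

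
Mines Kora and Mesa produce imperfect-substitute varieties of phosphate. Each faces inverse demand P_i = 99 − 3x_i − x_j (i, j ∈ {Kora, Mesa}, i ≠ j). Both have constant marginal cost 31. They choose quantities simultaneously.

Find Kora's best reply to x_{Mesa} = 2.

Mine Kora's profit: π = x_{Kora}(99 − 3x_{Kora} − x_{Mesa}) − 31x_{Kora}.
∂π/∂x_{Kora} = 68 − 6x_{Kora} − x_{Mesa} = 0 ⇒ x_{Kora} = 34/3 − (1/6)x_{Mesa}.
At x_{Mesa} = 2: x_{Kora} = 34/3 − (1/6)·2 = 11.

11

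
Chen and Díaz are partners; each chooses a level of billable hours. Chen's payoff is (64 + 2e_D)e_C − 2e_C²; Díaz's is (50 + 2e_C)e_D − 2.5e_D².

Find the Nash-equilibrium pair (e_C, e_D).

26.25, 20.5

Expanding Chen's payoff: 64e_C + 2e_De_C − 2e_C².
∂π/∂e_C = 64 + 2e_D − 4e_C = 0, so e_C = 16 + 0.5e_D.
Likewise for Díaz: e_D = 10 + 0.4e_C.
Plugging e_D into Chen's best response: e_C = 16 + 0.5(10 + 0.4e_C) ⇒ 0.8e_C = 21, so e_C = 26.25.
Then e_D = 10 + 0.4·26.25 = 20.5.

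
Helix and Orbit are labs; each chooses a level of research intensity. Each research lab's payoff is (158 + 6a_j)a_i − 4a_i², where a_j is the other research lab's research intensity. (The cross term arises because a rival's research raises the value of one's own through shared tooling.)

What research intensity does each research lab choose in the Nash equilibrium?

79

Helix's payoff is (158 + 6a_O)a_H − 4a_H².
∂π/∂a_H = 158 + 6a_O − 8a_H = 0, so a_H = 19.75 + 0.75a_O.
The game is symmetric, so in equilibrium a_O = a_H: the reaction function gives 0.25a_H = 19.75, hence a_H = 79.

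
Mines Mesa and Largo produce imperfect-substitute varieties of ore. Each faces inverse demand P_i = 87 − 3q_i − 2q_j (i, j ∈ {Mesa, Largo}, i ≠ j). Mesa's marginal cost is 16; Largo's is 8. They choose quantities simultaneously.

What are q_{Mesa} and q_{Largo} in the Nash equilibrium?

Mine Mesa's profit: π = q_{Mesa}(87 − 3q_{Mesa} − 2q_{Largo}) − 16q_{Mesa}.
∂π/∂q_{Mesa} = 71 − 6q_{Mesa} − 2q_{Largo} = 0 ⇒ q_{Mesa} = 71/6 − (1/3)q_{Largo}.
Similarly q_{Largo} = 79/6 − (1/3)q_{Mesa}.
Solving the two reaction functions simultaneously: (1 − (−1/3)(−1/3))q_{Mesa} = 71/6 − (1/3)·(79/6), so (8/9)q_{Mesa} = 67/9 and q_{Mesa} = 8.375.
Then q_{Largo} = 79/6 − (1/3)·8.375 = 10.375.

8.375, 10.375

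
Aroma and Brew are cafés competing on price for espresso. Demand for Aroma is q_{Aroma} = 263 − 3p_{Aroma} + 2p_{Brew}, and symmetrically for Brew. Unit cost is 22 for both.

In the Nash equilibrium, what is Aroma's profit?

Aroma's profit: π = (p_{Aroma} − 22)(263 − 3p_{Aroma} + 2p_{Brew}).
∂π/∂p_{Aroma} = 329 − 6p_{Aroma} + 2p_{Brew} = 0 ⇒ p_{Aroma} = 329/6 + (1/3)p_{Brew}.
By symmetry p_{Brew} = p_{Aroma}; substituting into the reaction function, (2/3)p_{Aroma} = 329/6 and p_{Aroma} = 82.25.
q_{Aroma} = 263 − 3·82.25 + 2·82.25 = 180.75.
Profit = (82.25 − 22)·180.75 = 10890.1875.

10890.1875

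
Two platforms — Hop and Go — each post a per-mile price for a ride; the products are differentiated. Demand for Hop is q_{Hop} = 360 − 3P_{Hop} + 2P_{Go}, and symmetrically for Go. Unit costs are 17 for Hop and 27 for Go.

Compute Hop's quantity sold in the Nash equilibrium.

262.875

Hop's profit: π = (P_{Hop} − 17)(360 − 3P_{Hop} + 2P_{Go}).
∂π/∂P_{Hop} = 411 − 6P_{Hop} + 2P_{Go} = 0 ⇒ P_{Hop} = 68.5 + (1/3)P_{Go}.
Similarly P_{Go} = 73.5 + (1/3)P_{Hop}.
Solving the two reaction functions simultaneously: (1 − (1/3)(1/3))P_{Hop} = 68.5 + (1/3)·73.5, so (8/9)P_{Hop} = 93 and P_{Hop} = 104.625.
Then P_{Go} = 73.5 + (1/3)·104.625 = 108.375.
q_{Hop} = 360 − 3·104.625 + 2·108.375 = 262.875.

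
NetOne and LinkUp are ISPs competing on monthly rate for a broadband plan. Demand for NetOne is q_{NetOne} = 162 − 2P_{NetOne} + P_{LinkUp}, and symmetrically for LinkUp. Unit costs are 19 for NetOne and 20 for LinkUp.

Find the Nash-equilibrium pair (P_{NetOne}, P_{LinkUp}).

66.8, 67.2

NetOne's profit: π = (P_{NetOne} − 19)(162 − 2P_{NetOne} + P_{LinkUp}).
∂π/∂P_{NetOne} = 200 − 4P_{NetOne} + P_{LinkUp} = 0 ⇒ P_{NetOne} = 50 + 0.25P_{LinkUp}.
Similarly P_{LinkUp} = 50.5 + 0.25P_{NetOne}.
Solving the two reaction functions simultaneously: (1 − (0.25)(0.25))P_{NetOne} = 50 + 0.25·50.5, so 0.9375P_{NetOne} = 62.625 and P_{NetOne} = 66.8.
Then P_{LinkUp} = 50.5 + 0.25·66.8 = 67.2.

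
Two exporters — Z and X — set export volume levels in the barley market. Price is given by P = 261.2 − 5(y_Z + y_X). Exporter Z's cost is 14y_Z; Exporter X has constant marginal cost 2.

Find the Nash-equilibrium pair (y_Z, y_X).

15.68, 18.08

Exporter Z's profit: π = y_Z(261.2 − 5(y_Z + y_X)) − 14y_Z.
∂π/∂y_Z = 247.2 − 10y_Z − 5y_X = 0, so y_Z = 24.72 − 0.5y_X.
By the same steps for X: y_X = 25.92 − 0.5y_Z.
Solving the two reaction functions simultaneously: (1 − (−0.5)(−0.5))y_Z = 24.72 − 0.5·25.92, so 0.75y_Z = 11.76 and y_Z = 15.68.
Then y_X = 25.92 − 0.5·15.68 = 18.08.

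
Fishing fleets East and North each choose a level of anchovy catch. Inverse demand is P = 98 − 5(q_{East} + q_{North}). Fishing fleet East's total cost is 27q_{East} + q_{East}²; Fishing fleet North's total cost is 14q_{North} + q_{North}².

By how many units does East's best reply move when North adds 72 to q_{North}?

Fishing fleet East's profit: π = q_{East}(98 − 5(q_{East} + q_{North})) − 27q_{East} − q_{East}².
∂π/∂q_{East} = 71 − 12q_{East} − 5q_{North} = 0, so q_{East} = 71/12 − (5/12)q_{North}.
The reaction-function slope is −5/12, so a 72-unit rise in q_{North} moves q_{East} by −5/12 × 72 = −30. East's best response falls — the actions are strategic substitutes.

-30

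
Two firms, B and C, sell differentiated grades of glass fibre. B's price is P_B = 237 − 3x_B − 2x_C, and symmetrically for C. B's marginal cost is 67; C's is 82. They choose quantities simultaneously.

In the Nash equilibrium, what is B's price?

Firm B's profit: π = x_B(237 − 3x_B − 2x_C) − 67x_B.
∂π/∂x_B = 170 − 6x_B − 2x_C = 0 ⇒ x_B = 85/3 − (1/3)x_C.
Similarly x_C = 155/6 − (1/3)x_B.
Substituting the second reaction function into the first: x_B = 85/3 − (1/3)(155/6 − (1/3)x_B), which gives (8/9)x_B = 355/18 ⇒ x_B = 22.1875.
Then x_C = 155/6 − (1/3)·22.1875 = 18.4375.
P_B = 237 − 3·22.1875 − 2·18.4375 = 133.5625.

133.5625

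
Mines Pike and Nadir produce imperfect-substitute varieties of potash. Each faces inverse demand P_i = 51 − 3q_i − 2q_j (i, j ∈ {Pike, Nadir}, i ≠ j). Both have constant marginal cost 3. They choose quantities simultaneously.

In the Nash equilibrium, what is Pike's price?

21

Mine Pike's profit: π = q_{Pike}(51 − 3q_{Pike} − 2q_{Nadir}) − 3q_{Pike}.
∂π/∂q_{Pike} = 48 − 6q_{Pike} − 2q_{Nadir} = 0 ⇒ q_{Pike} = 8 − (1/3)q_{Nadir}.
Setting q_{Pike} = q_{Nadir} in the reaction function: q_{Pike} = 8 − (1/3)q_{Pike}, so q_{Pike} = 8 / (4/3) = 6.
P_{Pike} = 51 − 3·6 − 2·6 = 21.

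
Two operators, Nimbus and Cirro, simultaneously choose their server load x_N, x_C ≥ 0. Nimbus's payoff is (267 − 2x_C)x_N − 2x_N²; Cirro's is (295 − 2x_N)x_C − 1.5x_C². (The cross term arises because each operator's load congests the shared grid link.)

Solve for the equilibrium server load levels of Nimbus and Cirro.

Expanding Nimbus's payoff: 267x_N − 2x_Cx_N − 2x_N².
∂π/∂x_N = 267 − 2x_C − 4x_N = 0, so x_N = 66.75 − 0.5x_C.
Likewise for Cirro: x_C = 295/3 − (2/3)x_N.
Solving the two reaction functions simultaneously: (1 − (−0.5)(−2/3))x_N = 66.75 − 0.5·(295/3), so (2/3)x_N = 211/12 and x_N = 26.375.
Then x_C = 295/3 − (2/3)·26.375 = 80.75.

26.375, 80.75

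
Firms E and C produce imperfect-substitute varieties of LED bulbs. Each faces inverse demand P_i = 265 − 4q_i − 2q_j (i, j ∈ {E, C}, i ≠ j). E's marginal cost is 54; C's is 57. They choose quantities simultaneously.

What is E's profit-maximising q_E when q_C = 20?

21.375

Firm E's profit: π = q_E(265 − 4q_E − 2q_C) − 54q_E.
∂π/∂q_E = 211 − 8q_E − 2q_C = 0 ⇒ q_E = 26.375 − 0.25q_C.
At q_C = 20: q_E = 26.375 − 0.25·20 = 21.375.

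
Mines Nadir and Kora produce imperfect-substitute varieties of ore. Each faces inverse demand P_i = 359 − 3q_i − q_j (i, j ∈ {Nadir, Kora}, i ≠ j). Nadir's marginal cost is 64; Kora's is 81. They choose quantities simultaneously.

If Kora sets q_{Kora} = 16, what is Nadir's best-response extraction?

46.5

Mine Nadir's profit: π = q_{Nadir}(359 − 3q_{Nadir} − q_{Kora}) − 64q_{Nadir}.
∂π/∂q_{Nadir} = 295 − 6q_{Nadir} − q_{Kora} = 0 ⇒ q_{Nadir} = 295/6 − (1/6)q_{Kora}.
At q_{Kora} = 16: q_{Nadir} = 295/6 − (1/6)·16 = 46.5.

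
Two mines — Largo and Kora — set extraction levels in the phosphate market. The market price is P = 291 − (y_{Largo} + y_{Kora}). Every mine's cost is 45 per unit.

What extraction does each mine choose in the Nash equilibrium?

Mine Largo's profit: π = y_{Largo}(291 − (y_{Largo} + y_{Kora})) − 45y_{Largo}.
∂π/∂y_{Largo} = 246 − 2y_{Largo} − y_{Kora} = 0, so y_{Largo} = 123 − 0.5y_{Kora}.
By symmetry y_{Kora} = y_{Largo}; substituting into the reaction function, 1.5y_{Largo} = 123 and y_{Largo} = 82.

82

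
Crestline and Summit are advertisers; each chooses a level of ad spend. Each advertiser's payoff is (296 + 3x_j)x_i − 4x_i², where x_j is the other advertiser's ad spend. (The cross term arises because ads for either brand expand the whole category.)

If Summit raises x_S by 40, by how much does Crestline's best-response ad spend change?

Crestline's payoff is (296 + 3x_S)x_C − 4x_C².
∂π/∂x_C = 296 + 3x_S − 8x_C = 0, so x_C = 37 + 0.375x_S.
The reaction-function slope is 0.375, so a 40-unit rise in x_S moves x_C by 0.375 × 40 = 15. Crestline's best response rises — the actions are strategic complements.

15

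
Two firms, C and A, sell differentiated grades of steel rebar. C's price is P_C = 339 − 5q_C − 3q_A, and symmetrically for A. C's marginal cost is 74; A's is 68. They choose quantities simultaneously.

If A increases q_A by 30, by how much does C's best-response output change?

-9

Firm C's profit: π = q_C(339 − 5q_C − 3q_A) − 74q_C.
∂π/∂q_C = 265 − 10q_C − 3q_A = 0 ⇒ q_C = 26.5 − 0.3q_A.
The reaction-function slope is −0.3, so a 30-unit rise in q_A moves q_C by −0.3 × 30 = −9. C's best response falls — the actions are strategic substitutes.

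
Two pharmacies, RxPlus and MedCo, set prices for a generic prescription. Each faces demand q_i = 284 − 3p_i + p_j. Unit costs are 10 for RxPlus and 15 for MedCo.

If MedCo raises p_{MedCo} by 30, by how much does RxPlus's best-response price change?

5

RxPlus's profit: π = (p_{RxPlus} − 10)(284 − 3p_{RxPlus} + p_{MedCo}).
∂π/∂p_{RxPlus} = 314 − 6p_{RxPlus} + p_{MedCo} = 0 ⇒ p_{RxPlus} = 157/3 + (1/6)p_{MedCo}.
The reaction-function slope is 1/6, so a 30-unit rise in p_{MedCo} moves p_{RxPlus} by 1/6 × 30 = 5. RxPlus's best response rises — the actions are strategic complements.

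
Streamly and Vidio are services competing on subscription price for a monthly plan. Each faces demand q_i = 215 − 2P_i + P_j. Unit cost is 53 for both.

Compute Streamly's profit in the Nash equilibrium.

Streamly's profit: π = (P_{Streamly} − 53)(215 − 2P_{Streamly} + P_{Vidio}).
∂π/∂P_{Streamly} = 321 − 4P_{Streamly} + P_{Vidio} = 0 ⇒ P_{Streamly} = 80.25 + 0.25P_{Vidio}.
The game is symmetric, so in equilibrium P_{Vidio} = P_{Streamly}: the reaction function gives 0.75P_{Streamly} = 80.25, hence P_{Streamly} = 107.
q_{Streamly} = 215 − 2·107 + 107 = 108.
Profit = (107 − 53)·108 = 5832.

5832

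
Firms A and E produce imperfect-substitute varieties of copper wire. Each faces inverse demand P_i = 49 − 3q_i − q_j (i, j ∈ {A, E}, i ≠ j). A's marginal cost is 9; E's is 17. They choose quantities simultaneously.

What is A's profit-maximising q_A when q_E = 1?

Firm A's profit: π = q_A(49 − 3q_A − q_E) − 9q_A.
∂π/∂q_A = 40 − 6q_A − q_E = 0 ⇒ q_A = 20/3 − (1/6)q_E.
At q_E = 1: q_A = 20/3 − (1/6)·1 = 6.5.

6.5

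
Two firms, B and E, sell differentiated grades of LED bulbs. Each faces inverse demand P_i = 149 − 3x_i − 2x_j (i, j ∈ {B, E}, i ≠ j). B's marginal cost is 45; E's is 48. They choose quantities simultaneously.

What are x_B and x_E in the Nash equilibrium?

Firm B's profit: π = x_B(149 − 3x_B − 2x_E) − 45x_B.
∂π/∂x_B = 104 − 6x_B − 2x_E = 0 ⇒ x_B = 52/3 − (1/3)x_E.
Similarly x_E = 101/6 − (1/3)x_B.
Substituting the second reaction function into the first: x_B = 52/3 − (1/3)(101/6 − (1/3)x_B), which gives (8/9)x_B = 211/18 ⇒ x_B = 13.1875.
Then x_E = 101/6 − (1/3)·13.1875 = 12.4375.

13.1875, 12.4375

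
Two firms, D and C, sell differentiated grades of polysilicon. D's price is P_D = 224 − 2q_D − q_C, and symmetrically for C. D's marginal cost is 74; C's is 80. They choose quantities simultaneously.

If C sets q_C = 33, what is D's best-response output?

Firm D's profit: π = q_D(224 − 2q_D − q_C) − 74q_D.
∂π/∂q_D = 150 − 4q_D − q_C = 0 ⇒ q_D = 37.5 − 0.25q_C.
At q_C = 33: q_D = 37.5 − 0.25·33 = 29.25.

29.25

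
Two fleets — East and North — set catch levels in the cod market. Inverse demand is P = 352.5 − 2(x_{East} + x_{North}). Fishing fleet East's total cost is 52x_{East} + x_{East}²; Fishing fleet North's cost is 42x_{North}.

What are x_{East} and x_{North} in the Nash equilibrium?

Fishing fleet East's profit: π = x_{East}(352.5 − 2(x_{East} + x_{North})) − 52x_{East} − x_{East}².
∂π/∂x_{East} = 300.5 − 6x_{East} − 2x_{North} = 0, so x_{East} = 601/12 − (1/3)x_{North}.
For North: ∂π/∂x_{North} = 310.5 − 4x_{North} − 2x_{East} = 0 ⇒ x_{North} = 77.625 − 0.5x_{East}.
Solving the two reaction functions simultaneously: (1 − (−1/3)(−0.5))x_{East} = 601/12 − (1/3)·77.625, so (5/6)x_{East} = 581/24 and x_{East} = 29.05.
Then x_{North} = 77.625 − 0.5·29.05 = 63.1.

29.05, 63.1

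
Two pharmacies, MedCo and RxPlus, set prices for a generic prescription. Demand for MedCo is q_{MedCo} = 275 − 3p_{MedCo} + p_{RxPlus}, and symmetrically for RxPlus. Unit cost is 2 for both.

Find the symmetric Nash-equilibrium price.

56.2

MedCo's profit: π = (p_{MedCo} − 2)(275 − 3p_{MedCo} + p_{RxPlus}).
∂π/∂p_{MedCo} = 281 − 6p_{MedCo} + p_{RxPlus} = 0 ⇒ p_{MedCo} = 281/6 + (1/6)p_{RxPlus}.
Setting p_{MedCo} = p_{RxPlus} in the reaction function: p_{MedCo} = 281/6 + (1/6)p_{MedCo}, so p_{MedCo} = (281/6) / (5/6) = 56.2.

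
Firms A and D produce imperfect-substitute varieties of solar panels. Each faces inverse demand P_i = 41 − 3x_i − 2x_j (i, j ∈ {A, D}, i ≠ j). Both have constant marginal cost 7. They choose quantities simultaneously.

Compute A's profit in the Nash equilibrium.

Firm A's profit: π = x_A(41 − 3x_A − 2x_D) − 7x_A.
∂π/∂x_A = 34 − 6x_A − 2x_D = 0 ⇒ x_A = 17/3 − (1/3)x_D.
The game is symmetric, so in equilibrium x_D = x_A: the reaction function gives (4/3)x_A = 17/3, hence x_A = 4.25.
P_A = 41 − 3·4.25 − 2·4.25 = 19.75.
Profit = (19.75 − 7)·4.25 = 54.1875.

54.1875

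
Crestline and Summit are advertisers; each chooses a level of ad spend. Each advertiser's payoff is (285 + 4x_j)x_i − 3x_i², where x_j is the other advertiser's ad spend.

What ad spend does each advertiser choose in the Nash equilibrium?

142.5

Crestline's payoff is (285 + 4x_S)x_C − 3x_C².
∂π/∂x_C = 285 + 4x_S − 6x_C = 0, so x_C = 47.5 + (2/3)x_S.
By symmetry x_S = x_C; substituting into the reaction function, (1/3)x_C = 47.5 and x_C = 142.5.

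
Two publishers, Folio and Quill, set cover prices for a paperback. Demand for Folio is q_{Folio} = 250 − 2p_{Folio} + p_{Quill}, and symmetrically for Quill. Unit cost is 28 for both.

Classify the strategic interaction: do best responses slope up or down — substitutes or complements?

Folio's profit: π = (p_{Folio} − 28)(250 − 2p_{Folio} + p_{Quill}).
∂π/∂p_{Folio} = 306 − 4p_{Folio} + p_{Quill} = 0 ⇒ p_{Folio} = 76.5 + 0.25p_{Quill}.
The best-response slope dp_{Folio}/dp_{Quill} = 0.25 > 0: the reaction function is upward-sloping, so the choices are strategic complements.

strategic complements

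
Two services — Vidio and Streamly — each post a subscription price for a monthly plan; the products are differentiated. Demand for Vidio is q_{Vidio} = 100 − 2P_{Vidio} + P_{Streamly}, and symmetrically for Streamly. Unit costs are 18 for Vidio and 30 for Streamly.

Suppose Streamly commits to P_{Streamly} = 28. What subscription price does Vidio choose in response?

Vidio's profit: π = (P_{Vidio} − 18)(100 − 2P_{Vidio} + P_{Streamly}).
∂π/∂P_{Vidio} = 136 − 4P_{Vidio} + P_{Streamly} = 0 ⇒ P_{Vidio} = 34 + 0.25P_{Streamly}.
At P_{Streamly} = 28: P_{Vidio} = 34 + 0.25·28 = 41.

41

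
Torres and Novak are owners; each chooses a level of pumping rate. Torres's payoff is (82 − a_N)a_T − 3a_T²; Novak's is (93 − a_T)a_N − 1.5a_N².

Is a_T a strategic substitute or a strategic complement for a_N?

strategic substitutes

Expanding Torres's payoff: 82a_T − a_Na_T − 3a_T².
∂π/∂a_T = 82 − a_N − 6a_T = 0, so a_T = 41/3 − (1/6)a_N.
The best-response slope da_T/da_N = −1/6 < 0: the reaction function is downward-sloping, so the choices are strategic substitutes.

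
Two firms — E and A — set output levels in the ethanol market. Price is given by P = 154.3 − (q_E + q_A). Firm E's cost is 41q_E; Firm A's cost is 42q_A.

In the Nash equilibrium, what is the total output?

Firm E's profit: π = q_E(154.3 − (q_E + q_A)) − 41q_E.
∂π/∂q_E = 113.3 − 2q_E − q_A = 0, so q_E = 56.65 − 0.5q_A.
By the same steps for A: q_A = 56.15 − 0.5q_E.
Substituting the second reaction function into the first: q_E = 56.65 − 0.5(56.15 − 0.5q_E), which gives 0.75q_E = 28.575 ⇒ q_E = 38.1.
Then q_A = 56.15 − 0.5·38.1 = 37.1.
Total output: 38.1 + 37.1 = 75.2.

75.2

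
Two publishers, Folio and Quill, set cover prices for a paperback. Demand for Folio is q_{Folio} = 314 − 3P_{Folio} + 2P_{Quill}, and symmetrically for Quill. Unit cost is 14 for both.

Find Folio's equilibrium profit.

16875

Folio's profit: π = (P_{Folio} − 14)(314 − 3P_{Folio} + 2P_{Quill}).
∂π/∂P_{Folio} = 356 − 6P_{Folio} + 2P_{Quill} = 0 ⇒ P_{Folio} = 178/3 + (1/3)P_{Quill}.
The game is symmetric, so in equilibrium P_{Quill} = P_{Folio}: the reaction function gives (2/3)P_{Folio} = 178/3, hence P_{Folio} = 89.
q_{Folio} = 314 − 3·89 + 2·89 = 225.
Profit = (89 − 14)·225 = 16875.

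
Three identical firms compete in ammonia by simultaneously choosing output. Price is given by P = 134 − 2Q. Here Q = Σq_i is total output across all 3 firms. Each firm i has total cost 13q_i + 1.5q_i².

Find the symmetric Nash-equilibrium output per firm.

A representative firm's profit is π_i = q_i(134 − 2Q) − 13q_i − 1.5q_i², with Q = q_i + Σ_{j≠i} q_j.
First-order condition: 121 − 7q_i − 2Σ_{j≠i} q_j = 0.
Imposing symmetry (q_j = q for all j) turns Σ_{j≠i} q_j into 2q, so 121 = 11q and q = 11.

11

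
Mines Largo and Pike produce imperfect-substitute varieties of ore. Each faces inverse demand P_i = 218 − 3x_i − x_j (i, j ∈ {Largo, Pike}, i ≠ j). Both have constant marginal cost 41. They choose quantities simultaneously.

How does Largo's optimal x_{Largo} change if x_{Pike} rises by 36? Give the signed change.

Mine Largo's profit: π = x_{Largo}(218 − 3x_{Largo} − x_{Pike}) − 41x_{Largo}.
∂π/∂x_{Largo} = 177 − 6x_{Largo} − x_{Pike} = 0 ⇒ x_{Largo} = 29.5 − (1/6)x_{Pike}.
The reaction-function slope is −1/6, so a 36-unit rise in x_{Pike} moves x_{Largo} by −1/6 × 36 = −6. Largo's best response falls — the actions are strategic substitutes.

-6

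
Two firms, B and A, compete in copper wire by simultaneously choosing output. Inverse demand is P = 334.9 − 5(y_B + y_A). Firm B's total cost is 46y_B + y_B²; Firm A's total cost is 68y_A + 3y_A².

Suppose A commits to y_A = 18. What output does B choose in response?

Firm B's profit: π = y_B(334.9 − 5(y_B + y_A)) − 46y_B − y_B².
∂π/∂y_B = 288.9 − 12y_B − 5y_A = 0, so y_B = 24.075 − (5/12)y_A.
At y_A = 18: y_B = 24.075 − (5/12)·18 = 16.575.

16.575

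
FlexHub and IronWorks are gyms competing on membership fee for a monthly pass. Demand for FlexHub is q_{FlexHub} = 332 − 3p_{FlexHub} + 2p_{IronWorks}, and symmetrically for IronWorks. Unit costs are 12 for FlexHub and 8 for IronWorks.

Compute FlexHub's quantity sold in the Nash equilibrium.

237.75

FlexHub's profit: π = (p_{FlexHub} − 12)(332 − 3p_{FlexHub} + 2p_{IronWorks}).
∂π/∂p_{FlexHub} = 368 − 6p_{FlexHub} + 2p_{IronWorks} = 0 ⇒ p_{FlexHub} = 184/3 + (1/3)p_{IronWorks}.
Similarly p_{IronWorks} = 178/3 + (1/3)p_{FlexHub}.
Substituting the second reaction function into the first: p_{FlexHub} = 184/3 + (1/3)(178/3 + (1/3)p_{FlexHub}), which gives (8/9)p_{FlexHub} = 730/9 ⇒ p_{FlexHub} = 91.25.
Then p_{IronWorks} = 178/3 + (1/3)·91.25 = 89.75.
q_{FlexHub} = 332 − 3·91.25 + 2·89.75 = 237.75.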